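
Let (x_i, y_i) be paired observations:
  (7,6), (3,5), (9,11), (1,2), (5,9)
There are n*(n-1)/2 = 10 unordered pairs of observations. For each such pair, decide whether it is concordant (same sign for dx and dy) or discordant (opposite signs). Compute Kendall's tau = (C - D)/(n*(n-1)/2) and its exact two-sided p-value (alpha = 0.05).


Step 1: Enumerate the 10 unordered pairs (i,j) with i<j and classify each by sign(x_j-x_i) * sign(y_j-y_i).
  (1,2):dx=-4,dy=-1->C; (1,3):dx=+2,dy=+5->C; (1,4):dx=-6,dy=-4->C; (1,5):dx=-2,dy=+3->D
  (2,3):dx=+6,dy=+6->C; (2,4):dx=-2,dy=-3->C; (2,5):dx=+2,dy=+4->C; (3,4):dx=-8,dy=-9->C
  (3,5):dx=-4,dy=-2->C; (4,5):dx=+4,dy=+7->C
Step 2: C = 9, D = 1, total pairs = 10.
Step 3: tau = (C - D)/(n(n-1)/2) = (9 - 1)/10 = 0.800000.
Step 4: Exact two-sided p-value (enumerate n! = 120 permutations of y under H0): p = 0.083333.
Step 5: alpha = 0.05. fail to reject H0.

tau_b = 0.8000 (C=9, D=1), p = 0.083333, fail to reject H0.


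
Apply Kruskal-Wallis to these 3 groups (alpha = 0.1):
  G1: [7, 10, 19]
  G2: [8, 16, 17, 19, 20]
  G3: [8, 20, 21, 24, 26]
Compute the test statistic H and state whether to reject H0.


Step 1: Combine all N = 13 observations and assign midranks.
sorted (value, group, rank): (7,G1,1), (8,G2,2.5), (8,G3,2.5), (10,G1,4), (16,G2,5), (17,G2,6), (19,G1,7.5), (19,G2,7.5), (20,G2,9.5), (20,G3,9.5), (21,G3,11), (24,G3,12), (26,G3,13)
Step 2: Sum ranks within each group.
R_1 = 12.5 (n_1 = 3)
R_2 = 30.5 (n_2 = 5)
R_3 = 48 (n_3 = 5)
Step 3: H = 12/(N(N+1)) * sum(R_i^2/n_i) - 3(N+1)
     = 12/(13*14) * (12.5^2/3 + 30.5^2/5 + 48^2/5) - 3*14
     = 0.065934 * 698.933 - 42
     = 4.083516.
Step 4: Ties present; correction factor C = 1 - 18/(13^3 - 13) = 0.991758. Corrected H = 4.083516 / 0.991758 = 4.117452.
Step 5: Under H0, H ~ chi^2(2); p-value = 0.127616.
Step 6: alpha = 0.1. fail to reject H0.

H = 4.1175, df = 2, p = 0.127616, fail to reject H0.


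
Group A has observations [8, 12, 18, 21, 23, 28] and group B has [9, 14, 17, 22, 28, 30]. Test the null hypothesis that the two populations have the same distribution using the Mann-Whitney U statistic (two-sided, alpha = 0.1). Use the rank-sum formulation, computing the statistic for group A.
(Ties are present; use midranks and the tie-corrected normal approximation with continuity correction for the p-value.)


Step 1: Combine and sort all 12 observations; assign midranks.
sorted (value, group): (8,X), (9,Y), (12,X), (14,Y), (17,Y), (18,X), (21,X), (22,Y), (23,X), (28,X), (28,Y), (30,Y)
ranks: 8->1, 9->2, 12->3, 14->4, 17->5, 18->6, 21->7, 22->8, 23->9, 28->10.5, 28->10.5, 30->12
Step 2: Rank sum for X: R1 = 1 + 3 + 6 + 7 + 9 + 10.5 = 36.5.
Step 3: U_X = R1 - n1(n1+1)/2 = 36.5 - 6*7/2 = 36.5 - 21 = 15.5.
       U_Y = n1*n2 - U_X = 36 - 15.5 = 20.5.
Step 4: Ties are present, so use the tie-corrected normal approximation (with continuity correction) for the p-value.
Step 5: p-value = 0.748349; compare to alpha = 0.1. fail to reject H0.

U_X = 15.5, p = 0.748349, fail to reject H0 at alpha = 0.1.


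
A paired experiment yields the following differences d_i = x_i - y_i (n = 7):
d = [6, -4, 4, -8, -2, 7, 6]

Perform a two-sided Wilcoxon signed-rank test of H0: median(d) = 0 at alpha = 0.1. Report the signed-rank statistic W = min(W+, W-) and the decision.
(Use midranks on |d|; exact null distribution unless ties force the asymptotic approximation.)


Step 1: Drop any zero differences (none here) and take |d_i|.
|d| = [6, 4, 4, 8, 2, 7, 6]
Step 2: Midrank |d_i| (ties get averaged ranks).
ranks: |6|->4.5, |4|->2.5, |4|->2.5, |8|->7, |2|->1, |7|->6, |6|->4.5
Step 3: Attach original signs; sum ranks with positive sign and with negative sign.
W+ = 4.5 + 2.5 + 6 + 4.5 = 17.5
W- = 2.5 + 7 + 1 = 10.5
(Check: W+ + W- = 28 should equal n(n+1)/2 = 28.)
Step 4: Test statistic W = min(W+, W-) = 10.5.
Step 5: Ties in |d|, so use the tie-corrected normal approximation.
        E[W] = n(n+1)/4 = 7*8/4 = 14.
        Tie groups: |d|=4 (t=2), |d|=6 (t=2); sum(t^3 - t) = 12.
        Var[W] = n(n+1)(2n+1)/24 - sum(t^3-t)/48 = 840/24 - 12/48 = 34.75.
        z = (W - E[W]) / sqrt(Var[W]) = (10.5 - 14) / 5.8949 = -0.5937.
        Two-sided p = 2*Phi(z) = 0.552691.
Step 6: alpha = 0.1. fail to reject H0.

W+ = 17.5, W- = 10.5, W = min = 10.5, p = 0.552691, fail to reject H0.


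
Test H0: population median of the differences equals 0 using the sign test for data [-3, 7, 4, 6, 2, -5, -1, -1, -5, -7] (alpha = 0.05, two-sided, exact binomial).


Step 1: Discard zero differences. Original n = 10; n_eff = number of nonzero differences = 10.
Nonzero differences (with sign): -3, +7, +4, +6, +2, -5, -1, -1, -5, -7
Step 2: Count signs: positive = 4, negative = 6.
Step 3: Under H0: P(positive) = 0.5, so the number of positives S ~ Bin(10, 0.5).
Step 4: Two-sided exact p-value = sum of Bin(10,0.5) probabilities at or below the observed probability = 0.753906.
Step 5: alpha = 0.05. fail to reject H0.

n_eff = 10, pos = 4, neg = 6, p = 0.753906, fail to reject H0.


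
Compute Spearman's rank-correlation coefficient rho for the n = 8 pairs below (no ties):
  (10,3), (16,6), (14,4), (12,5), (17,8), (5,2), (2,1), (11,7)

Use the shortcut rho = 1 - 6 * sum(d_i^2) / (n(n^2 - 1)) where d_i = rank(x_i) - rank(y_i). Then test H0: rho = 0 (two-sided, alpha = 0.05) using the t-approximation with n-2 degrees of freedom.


Step 1: Rank x and y separately (midranks; no ties here).
rank(x): 10->3, 16->7, 14->6, 12->5, 17->8, 5->2, 2->1, 11->4
rank(y): 3->3, 6->6, 4->4, 5->5, 8->8, 2->2, 1->1, 7->7
Step 2: d_i = R_x(i) - R_y(i); compute d_i^2.
  (3-3)^2=0, (7-6)^2=1, (6-4)^2=4, (5-5)^2=0, (8-8)^2=0, (2-2)^2=0, (1-1)^2=0, (4-7)^2=9
sum(d^2) = 14.
Step 3: rho = 1 - 6*14 / (8*(8^2 - 1)) = 1 - 84/504 = 0.833333.
Step 4: Under H0, t = rho * sqrt((n-2)/(1-rho^2)) = 3.6927 ~ t(6).
Step 5: Two-sided p-value from the t-distribution with 6 df = 0.010176.
Step 6: alpha = 0.05. reject H0.

rho = 0.8333, p = 0.010176, reject H0 at alpha = 0.05.


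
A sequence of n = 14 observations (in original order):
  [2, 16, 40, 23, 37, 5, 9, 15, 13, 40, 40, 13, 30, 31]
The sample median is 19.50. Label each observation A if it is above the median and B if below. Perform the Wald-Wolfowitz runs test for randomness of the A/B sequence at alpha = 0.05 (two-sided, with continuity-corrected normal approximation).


Step 1: Compute median = 19.50; label A = above, B = below.
Labels in order: BBAAABBBBAABAA  (n_A = 7, n_B = 7)
Step 2: Count runs R = 6.
Step 3: Under H0 (random ordering), E[R] = 2*n_A*n_B/(n_A+n_B) + 1 = 2*7*7/14 + 1 = 8.0000.
        Var[R] = 2*n_A*n_B*(2*n_A*n_B - n_A - n_B) / ((n_A+n_B)^2 * (n_A+n_B-1)) = 8232/2548 = 3.2308.
        SD[R] = 1.7974.
Step 4: Continuity-corrected z = (R + 0.5 - E[R]) / SD[R] = (6 + 0.5 - 8.0000) / 1.7974 = -0.8345.
Step 5: Two-sided p-value via normal approximation = 2*(1 - Phi(|z|)) = 0.403986.
Step 6: alpha = 0.05. fail to reject H0.

R = 6, z = -0.8345, p = 0.403986, fail to reject H0.


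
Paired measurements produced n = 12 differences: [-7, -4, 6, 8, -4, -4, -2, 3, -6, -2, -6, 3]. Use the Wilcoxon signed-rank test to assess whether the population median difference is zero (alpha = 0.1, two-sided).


Step 1: Drop any zero differences (none here) and take |d_i|.
|d| = [7, 4, 6, 8, 4, 4, 2, 3, 6, 2, 6, 3]
Step 2: Midrank |d_i| (ties get averaged ranks).
ranks: |7|->11, |4|->6, |6|->9, |8|->12, |4|->6, |4|->6, |2|->1.5, |3|->3.5, |6|->9, |2|->1.5, |6|->9, |3|->3.5
Step 3: Attach original signs; sum ranks with positive sign and with negative sign.
W+ = 9 + 12 + 3.5 + 3.5 = 28
W- = 11 + 6 + 6 + 6 + 1.5 + 9 + 1.5 + 9 = 50
(Check: W+ + W- = 78 should equal n(n+1)/2 = 78.)
Step 4: Test statistic W = min(W+, W-) = 28.
Step 5: Ties in |d|, so use the tie-corrected normal approximation.
        E[W] = n(n+1)/4 = 12*13/4 = 39.
        Tie groups: |d|=2 (t=2), |d|=3 (t=2), |d|=4 (t=3), |d|=6 (t=3); sum(t^3 - t) = 60.
        Var[W] = n(n+1)(2n+1)/24 - sum(t^3-t)/48 = 3900/24 - 60/48 = 161.25.
        z = (W - E[W]) / sqrt(Var[W]) = (28 - 39) / 12.6984 = -0.8662.
        Two-sided p = 2*Phi(z) = 0.386354.
Step 6: alpha = 0.1. fail to reject H0.

W+ = 28, W- = 50, W = min = 28, p = 0.386354, fail to reject H0.


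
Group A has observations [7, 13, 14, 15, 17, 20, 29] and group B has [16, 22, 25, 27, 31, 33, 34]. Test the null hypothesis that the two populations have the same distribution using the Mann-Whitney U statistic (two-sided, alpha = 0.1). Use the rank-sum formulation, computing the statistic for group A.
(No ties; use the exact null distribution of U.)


Step 1: Combine and sort all 14 observations; assign midranks.
sorted (value, group): (7,X), (13,X), (14,X), (15,X), (16,Y), (17,X), (20,X), (22,Y), (25,Y), (27,Y), (29,X), (31,Y), (33,Y), (34,Y)
ranks: 7->1, 13->2, 14->3, 15->4, 16->5, 17->6, 20->7, 22->8, 25->9, 27->10, 29->11, 31->12, 33->13, 34->14
Step 2: Rank sum for X: R1 = 1 + 2 + 3 + 4 + 6 + 7 + 11 = 34.
Step 3: U_X = R1 - n1(n1+1)/2 = 34 - 7*8/2 = 34 - 28 = 6.
       U_Y = n1*n2 - U_X = 49 - 6 = 43.
Step 4: No ties, so the exact null distribution of U (based on enumerating the C(14,7) = 3432 equally likely rank assignments) gives the two-sided p-value.
Step 5: p-value = 0.017483; compare to alpha = 0.1. reject H0.

U_X = 6, p = 0.017483, reject H0 at alpha = 0.1.


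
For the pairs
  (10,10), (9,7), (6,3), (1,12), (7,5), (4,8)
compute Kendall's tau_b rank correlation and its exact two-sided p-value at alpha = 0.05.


Step 1: Enumerate the 15 unordered pairs (i,j) with i<j and classify each by sign(x_j-x_i) * sign(y_j-y_i).
  (1,2):dx=-1,dy=-3->C; (1,3):dx=-4,dy=-7->C; (1,4):dx=-9,dy=+2->D; (1,5):dx=-3,dy=-5->C
  (1,6):dx=-6,dy=-2->C; (2,3):dx=-3,dy=-4->C; (2,4):dx=-8,dy=+5->D; (2,5):dx=-2,dy=-2->C
  (2,6):dx=-5,dy=+1->D; (3,4):dx=-5,dy=+9->D; (3,5):dx=+1,dy=+2->C; (3,6):dx=-2,dy=+5->D
  (4,5):dx=+6,dy=-7->D; (4,6):dx=+3,dy=-4->D; (5,6):dx=-3,dy=+3->D
Step 2: C = 7, D = 8, total pairs = 15.
Step 3: tau = (C - D)/(n(n-1)/2) = (7 - 8)/15 = -0.066667.
Step 4: Exact two-sided p-value (enumerate n! = 720 permutations of y under H0): p = 1.000000.
Step 5: alpha = 0.05. fail to reject H0.

tau_b = -0.0667 (C=7, D=8), p = 1.000000, fail to reject H0.


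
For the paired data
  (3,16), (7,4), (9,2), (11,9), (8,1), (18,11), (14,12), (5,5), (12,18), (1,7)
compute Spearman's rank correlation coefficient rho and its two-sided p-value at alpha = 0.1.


Step 1: Rank x and y separately (midranks; no ties here).
rank(x): 3->2, 7->4, 9->6, 11->7, 8->5, 18->10, 14->9, 5->3, 12->8, 1->1
rank(y): 16->9, 4->3, 2->2, 9->6, 1->1, 11->7, 12->8, 5->4, 18->10, 7->5
Step 2: d_i = R_x(i) - R_y(i); compute d_i^2.
  (2-9)^2=49, (4-3)^2=1, (6-2)^2=16, (7-6)^2=1, (5-1)^2=16, (10-7)^2=9, (9-8)^2=1, (3-4)^2=1, (8-10)^2=4, (1-5)^2=16
sum(d^2) = 114.
Step 3: rho = 1 - 6*114 / (10*(10^2 - 1)) = 1 - 684/990 = 0.309091.
Step 4: Under H0, t = rho * sqrt((n-2)/(1-rho^2)) = 0.9193 ~ t(8).
Step 5: Two-sided p-value from the t-distribution with 8 df = 0.384841.
Step 6: alpha = 0.1. fail to reject H0.

rho = 0.3091, p = 0.384841, fail to reject H0 at alpha = 0.1.


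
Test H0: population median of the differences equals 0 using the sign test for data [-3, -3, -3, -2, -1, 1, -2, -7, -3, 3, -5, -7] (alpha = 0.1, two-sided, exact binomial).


Step 1: Discard zero differences. Original n = 12; n_eff = number of nonzero differences = 12.
Nonzero differences (with sign): -3, -3, -3, -2, -1, +1, -2, -7, -3, +3, -5, -7
Step 2: Count signs: positive = 2, negative = 10.
Step 3: Under H0: P(positive) = 0.5, so the number of positives S ~ Bin(12, 0.5).
Step 4: Two-sided exact p-value = sum of Bin(12,0.5) probabilities at or below the observed probability = 0.038574.
Step 5: alpha = 0.1. reject H0.

n_eff = 12, pos = 2, neg = 10, p = 0.038574, reject H0.


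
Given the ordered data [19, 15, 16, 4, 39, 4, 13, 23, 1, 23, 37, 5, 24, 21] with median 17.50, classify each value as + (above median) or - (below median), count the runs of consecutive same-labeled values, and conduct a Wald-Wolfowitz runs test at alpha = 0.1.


Step 1: Compute median = 17.50; label A = above, B = below.
Labels in order: ABBBABBABAABAA  (n_A = 7, n_B = 7)
Step 2: Count runs R = 9.
Step 3: Under H0 (random ordering), E[R] = 2*n_A*n_B/(n_A+n_B) + 1 = 2*7*7/14 + 1 = 8.0000.
        Var[R] = 2*n_A*n_B*(2*n_A*n_B - n_A - n_B) / ((n_A+n_B)^2 * (n_A+n_B-1)) = 8232/2548 = 3.2308.
        SD[R] = 1.7974.
Step 4: Continuity-corrected z = (R - 0.5 - E[R]) / SD[R] = (9 - 0.5 - 8.0000) / 1.7974 = 0.2782.
Step 5: Two-sided p-value via normal approximation = 2*(1 - Phi(|z|)) = 0.780879.
Step 6: alpha = 0.1. fail to reject H0.

R = 9, z = 0.2782, p = 0.780879, fail to reject H0.


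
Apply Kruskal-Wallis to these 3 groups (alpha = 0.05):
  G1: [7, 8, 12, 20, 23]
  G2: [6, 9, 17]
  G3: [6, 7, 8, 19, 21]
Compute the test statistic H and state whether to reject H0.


Step 1: Combine all N = 13 observations and assign midranks.
sorted (value, group, rank): (6,G2,1.5), (6,G3,1.5), (7,G1,3.5), (7,G3,3.5), (8,G1,5.5), (8,G3,5.5), (9,G2,7), (12,G1,8), (17,G2,9), (19,G3,10), (20,G1,11), (21,G3,12), (23,G1,13)
Step 2: Sum ranks within each group.
R_1 = 41 (n_1 = 5)
R_2 = 17.5 (n_2 = 3)
R_3 = 32.5 (n_3 = 5)
Step 3: H = 12/(N(N+1)) * sum(R_i^2/n_i) - 3(N+1)
     = 12/(13*14) * (41^2/5 + 17.5^2/3 + 32.5^2/5) - 3*14
     = 0.065934 * 649.533 - 42
     = 0.826374.
Step 4: Ties present; correction factor C = 1 - 18/(13^3 - 13) = 0.991758. Corrected H = 0.826374 / 0.991758 = 0.833241.
Step 5: Under H0, H ~ chi^2(2); p-value = 0.659271.
Step 6: alpha = 0.05. fail to reject H0.

H = 0.8332, df = 2, p = 0.659271, fail to reject H0.


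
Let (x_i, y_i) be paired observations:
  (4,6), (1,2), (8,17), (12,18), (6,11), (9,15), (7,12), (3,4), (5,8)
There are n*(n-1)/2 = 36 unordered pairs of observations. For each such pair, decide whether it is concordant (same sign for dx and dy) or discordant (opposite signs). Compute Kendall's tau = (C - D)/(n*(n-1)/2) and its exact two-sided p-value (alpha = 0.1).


Step 1: Enumerate the 36 unordered pairs (i,j) with i<j and classify each by sign(x_j-x_i) * sign(y_j-y_i).
  (1,2):dx=-3,dy=-4->C; (1,3):dx=+4,dy=+11->C; (1,4):dx=+8,dy=+12->C; (1,5):dx=+2,dy=+5->C
  (1,6):dx=+5,dy=+9->C; (1,7):dx=+3,dy=+6->C; (1,8):dx=-1,dy=-2->C; (1,9):dx=+1,dy=+2->C
  (2,3):dx=+7,dy=+15->C; (2,4):dx=+11,dy=+16->C; (2,5):dx=+5,dy=+9->C; (2,6):dx=+8,dy=+13->C
  (2,7):dx=+6,dy=+10->C; (2,8):dx=+2,dy=+2->C; (2,9):dx=+4,dy=+6->C; (3,4):dx=+4,dy=+1->C
  (3,5):dx=-2,dy=-6->C; (3,6):dx=+1,dy=-2->D; (3,7):dx=-1,dy=-5->C; (3,8):dx=-5,dy=-13->C
  (3,9):dx=-3,dy=-9->C; (4,5):dx=-6,dy=-7->C; (4,6):dx=-3,dy=-3->C; (4,7):dx=-5,dy=-6->C
  (4,8):dx=-9,dy=-14->C; (4,9):dx=-7,dy=-10->C; (5,6):dx=+3,dy=+4->C; (5,7):dx=+1,dy=+1->C
  (5,8):dx=-3,dy=-7->C; (5,9):dx=-1,dy=-3->C; (6,7):dx=-2,dy=-3->C; (6,8):dx=-6,dy=-11->C
  (6,9):dx=-4,dy=-7->C; (7,8):dx=-4,dy=-8->C; (7,9):dx=-2,dy=-4->C; (8,9):dx=+2,dy=+4->C
Step 2: C = 35, D = 1, total pairs = 36.
Step 3: tau = (C - D)/(n(n-1)/2) = (35 - 1)/36 = 0.944444.
Step 4: Exact two-sided p-value (enumerate n! = 362880 permutations of y under H0): p = 0.000050.
Step 5: alpha = 0.1. reject H0.

tau_b = 0.9444 (C=35, D=1), p = 0.000050, reject H0.


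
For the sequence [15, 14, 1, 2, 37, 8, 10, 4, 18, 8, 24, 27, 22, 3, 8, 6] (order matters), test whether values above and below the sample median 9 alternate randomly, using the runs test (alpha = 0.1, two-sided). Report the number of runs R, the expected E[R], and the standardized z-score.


Step 1: Compute median = 9; label A = above, B = below.
Labels in order: AABBABABABAAABBB  (n_A = 8, n_B = 8)
Step 2: Count runs R = 10.
Step 3: Under H0 (random ordering), E[R] = 2*n_A*n_B/(n_A+n_B) + 1 = 2*8*8/16 + 1 = 9.0000.
        Var[R] = 2*n_A*n_B*(2*n_A*n_B - n_A - n_B) / ((n_A+n_B)^2 * (n_A+n_B-1)) = 14336/3840 = 3.7333.
        SD[R] = 1.9322.
Step 4: Continuity-corrected z = (R - 0.5 - E[R]) / SD[R] = (10 - 0.5 - 9.0000) / 1.9322 = 0.2588.
Step 5: Two-sided p-value via normal approximation = 2*(1 - Phi(|z|)) = 0.795809.
Step 6: alpha = 0.1. fail to reject H0.

R = 10, z = 0.2588, p = 0.795809, fail to reject H0.


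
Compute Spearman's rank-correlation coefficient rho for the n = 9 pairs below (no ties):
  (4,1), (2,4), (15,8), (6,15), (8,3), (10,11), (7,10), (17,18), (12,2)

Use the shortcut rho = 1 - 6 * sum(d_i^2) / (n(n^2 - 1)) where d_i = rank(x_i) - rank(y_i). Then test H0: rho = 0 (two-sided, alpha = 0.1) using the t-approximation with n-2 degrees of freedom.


Step 1: Rank x and y separately (midranks; no ties here).
rank(x): 4->2, 2->1, 15->8, 6->3, 8->5, 10->6, 7->4, 17->9, 12->7
rank(y): 1->1, 4->4, 8->5, 15->8, 3->3, 11->7, 10->6, 18->9, 2->2
Step 2: d_i = R_x(i) - R_y(i); compute d_i^2.
  (2-1)^2=1, (1-4)^2=9, (8-5)^2=9, (3-8)^2=25, (5-3)^2=4, (6-7)^2=1, (4-6)^2=4, (9-9)^2=0, (7-2)^2=25
sum(d^2) = 78.
Step 3: rho = 1 - 6*78 / (9*(9^2 - 1)) = 1 - 468/720 = 0.350000.
Step 4: Under H0, t = rho * sqrt((n-2)/(1-rho^2)) = 0.9885 ~ t(7).
Step 5: Two-sided p-value from the t-distribution with 7 df = 0.355820.
Step 6: alpha = 0.1. fail to reject H0.

rho = 0.3500, p = 0.355820, fail to reject H0 at alpha = 0.1.


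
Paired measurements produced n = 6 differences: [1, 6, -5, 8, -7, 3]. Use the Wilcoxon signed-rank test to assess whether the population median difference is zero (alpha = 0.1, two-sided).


Step 1: Drop any zero differences (none here) and take |d_i|.
|d| = [1, 6, 5, 8, 7, 3]
Step 2: Midrank |d_i| (ties get averaged ranks).
ranks: |1|->1, |6|->4, |5|->3, |8|->6, |7|->5, |3|->2
Step 3: Attach original signs; sum ranks with positive sign and with negative sign.
W+ = 1 + 4 + 6 + 2 = 13
W- = 3 + 5 = 8
(Check: W+ + W- = 21 should equal n(n+1)/2 = 21.)
Step 4: Test statistic W = min(W+, W-) = 8.
Step 5: No ties, so the exact null distribution over the 2^6 = 64 sign assignments gives the two-sided p-value = 0.687500.
Step 6: alpha = 0.1. fail to reject H0.

W+ = 13, W- = 8, W = min = 8, p = 0.687500, fail to reject H0.


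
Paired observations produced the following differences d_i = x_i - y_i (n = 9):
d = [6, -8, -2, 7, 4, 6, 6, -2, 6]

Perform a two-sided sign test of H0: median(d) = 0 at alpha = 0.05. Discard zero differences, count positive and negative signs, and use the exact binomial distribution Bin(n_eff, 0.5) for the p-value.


Step 1: Discard zero differences. Original n = 9; n_eff = number of nonzero differences = 9.
Nonzero differences (with sign): +6, -8, -2, +7, +4, +6, +6, -2, +6
Step 2: Count signs: positive = 6, negative = 3.
Step 3: Under H0: P(positive) = 0.5, so the number of positives S ~ Bin(9, 0.5).
Step 4: Two-sided exact p-value = sum of Bin(9,0.5) probabilities at or below the observed probability = 0.507812.
Step 5: alpha = 0.05. fail to reject H0.

n_eff = 9, pos = 6, neg = 3, p = 0.507812, fail to reject H0.


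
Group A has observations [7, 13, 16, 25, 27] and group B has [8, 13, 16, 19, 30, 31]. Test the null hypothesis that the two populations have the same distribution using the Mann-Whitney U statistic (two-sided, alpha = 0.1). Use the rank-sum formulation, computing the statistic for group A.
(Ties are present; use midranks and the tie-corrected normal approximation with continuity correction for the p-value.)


Step 1: Combine and sort all 11 observations; assign midranks.
sorted (value, group): (7,X), (8,Y), (13,X), (13,Y), (16,X), (16,Y), (19,Y), (25,X), (27,X), (30,Y), (31,Y)
ranks: 7->1, 8->2, 13->3.5, 13->3.5, 16->5.5, 16->5.5, 19->7, 25->8, 27->9, 30->10, 31->11
Step 2: Rank sum for X: R1 = 1 + 3.5 + 5.5 + 8 + 9 = 27.
Step 3: U_X = R1 - n1(n1+1)/2 = 27 - 5*6/2 = 27 - 15 = 12.
       U_Y = n1*n2 - U_X = 30 - 12 = 18.
Step 4: Ties are present, so use the tie-corrected normal approximation (with continuity correction) for the p-value.
Step 5: p-value = 0.646576; compare to alpha = 0.1. fail to reject H0.

U_X = 12, p = 0.646576, fail to reject H0 at alpha = 0.1.


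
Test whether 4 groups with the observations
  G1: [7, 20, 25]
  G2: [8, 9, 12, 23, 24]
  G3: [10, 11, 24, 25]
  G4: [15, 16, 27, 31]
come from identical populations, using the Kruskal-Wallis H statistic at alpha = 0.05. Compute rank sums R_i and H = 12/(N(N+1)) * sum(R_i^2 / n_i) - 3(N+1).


Step 1: Combine all N = 16 observations and assign midranks.
sorted (value, group, rank): (7,G1,1), (8,G2,2), (9,G2,3), (10,G3,4), (11,G3,5), (12,G2,6), (15,G4,7), (16,G4,8), (20,G1,9), (23,G2,10), (24,G2,11.5), (24,G3,11.5), (25,G1,13.5), (25,G3,13.5), (27,G4,15), (31,G4,16)
Step 2: Sum ranks within each group.
R_1 = 23.5 (n_1 = 3)
R_2 = 32.5 (n_2 = 5)
R_3 = 34 (n_3 = 4)
R_4 = 46 (n_4 = 4)
Step 3: H = 12/(N(N+1)) * sum(R_i^2/n_i) - 3(N+1)
     = 12/(16*17) * (23.5^2/3 + 32.5^2/5 + 34^2/4 + 46^2/4) - 3*17
     = 0.044118 * 1213.33 - 51
     = 2.529412.
Step 4: Ties present; correction factor C = 1 - 12/(16^3 - 16) = 0.997059. Corrected H = 2.529412 / 0.997059 = 2.536873.
Step 5: Under H0, H ~ chi^2(3); p-value = 0.468664.
Step 6: alpha = 0.05. fail to reject H0.

H = 2.5369, df = 3, p = 0.468664, fail to reject H0.


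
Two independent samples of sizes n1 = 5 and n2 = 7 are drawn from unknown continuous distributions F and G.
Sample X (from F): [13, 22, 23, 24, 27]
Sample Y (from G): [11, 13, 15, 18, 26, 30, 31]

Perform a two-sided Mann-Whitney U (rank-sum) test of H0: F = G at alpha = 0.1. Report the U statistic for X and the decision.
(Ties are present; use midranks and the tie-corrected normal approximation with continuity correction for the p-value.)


Step 1: Combine and sort all 12 observations; assign midranks.
sorted (value, group): (11,Y), (13,X), (13,Y), (15,Y), (18,Y), (22,X), (23,X), (24,X), (26,Y), (27,X), (30,Y), (31,Y)
ranks: 11->1, 13->2.5, 13->2.5, 15->4, 18->5, 22->6, 23->7, 24->8, 26->9, 27->10, 30->11, 31->12
Step 2: Rank sum for X: R1 = 2.5 + 6 + 7 + 8 + 10 = 33.5.
Step 3: U_X = R1 - n1(n1+1)/2 = 33.5 - 5*6/2 = 33.5 - 15 = 18.5.
       U_Y = n1*n2 - U_X = 35 - 18.5 = 16.5.
Step 4: Ties are present, so use the tie-corrected normal approximation (with continuity correction) for the p-value.
Step 5: p-value = 0.935170; compare to alpha = 0.1. fail to reject H0.

U_X = 18.5, p = 0.935170, fail to reject H0 at alpha = 0.1.


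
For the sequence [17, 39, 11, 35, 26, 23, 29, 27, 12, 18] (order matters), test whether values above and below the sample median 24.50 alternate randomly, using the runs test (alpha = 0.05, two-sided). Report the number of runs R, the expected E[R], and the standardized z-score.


Step 1: Compute median = 24.50; label A = above, B = below.
Labels in order: BABAABAABB  (n_A = 5, n_B = 5)
Step 2: Count runs R = 7.
Step 3: Under H0 (random ordering), E[R] = 2*n_A*n_B/(n_A+n_B) + 1 = 2*5*5/10 + 1 = 6.0000.
        Var[R] = 2*n_A*n_B*(2*n_A*n_B - n_A - n_B) / ((n_A+n_B)^2 * (n_A+n_B-1)) = 2000/900 = 2.2222.
        SD[R] = 1.4907.
Step 4: Continuity-corrected z = (R - 0.5 - E[R]) / SD[R] = (7 - 0.5 - 6.0000) / 1.4907 = 0.3354.
Step 5: Two-sided p-value via normal approximation = 2*(1 - Phi(|z|)) = 0.737316.
Step 6: alpha = 0.05. fail to reject H0.

R = 7, z = 0.3354, p = 0.737316, fail to reject H0.


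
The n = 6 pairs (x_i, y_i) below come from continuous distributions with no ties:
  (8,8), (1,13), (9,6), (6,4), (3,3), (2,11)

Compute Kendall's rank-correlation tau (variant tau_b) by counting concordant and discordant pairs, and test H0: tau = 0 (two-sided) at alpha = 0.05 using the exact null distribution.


Step 1: Enumerate the 15 unordered pairs (i,j) with i<j and classify each by sign(x_j-x_i) * sign(y_j-y_i).
  (1,2):dx=-7,dy=+5->D; (1,3):dx=+1,dy=-2->D; (1,4):dx=-2,dy=-4->C; (1,5):dx=-5,dy=-5->C
  (1,6):dx=-6,dy=+3->D; (2,3):dx=+8,dy=-7->D; (2,4):dx=+5,dy=-9->D; (2,5):dx=+2,dy=-10->D
  (2,6):dx=+1,dy=-2->D; (3,4):dx=-3,dy=-2->C; (3,5):dx=-6,dy=-3->C; (3,6):dx=-7,dy=+5->D
  (4,5):dx=-3,dy=-1->C; (4,6):dx=-4,dy=+7->D; (5,6):dx=-1,dy=+8->D
Step 2: C = 5, D = 10, total pairs = 15.
Step 3: tau = (C - D)/(n(n-1)/2) = (5 - 10)/15 = -0.333333.
Step 4: Exact two-sided p-value (enumerate n! = 720 permutations of y under H0): p = 0.469444.
Step 5: alpha = 0.05. fail to reject H0.

tau_b = -0.3333 (C=5, D=10), p = 0.469444, fail to reject H0.


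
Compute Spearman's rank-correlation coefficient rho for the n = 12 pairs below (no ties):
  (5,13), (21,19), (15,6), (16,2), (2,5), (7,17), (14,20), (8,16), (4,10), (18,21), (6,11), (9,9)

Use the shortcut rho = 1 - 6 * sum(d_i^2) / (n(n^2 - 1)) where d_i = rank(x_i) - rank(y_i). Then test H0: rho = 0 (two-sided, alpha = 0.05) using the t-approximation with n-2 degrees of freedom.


Step 1: Rank x and y separately (midranks; no ties here).
rank(x): 5->3, 21->12, 15->9, 16->10, 2->1, 7->5, 14->8, 8->6, 4->2, 18->11, 6->4, 9->7
rank(y): 13->7, 19->10, 6->3, 2->1, 5->2, 17->9, 20->11, 16->8, 10->5, 21->12, 11->6, 9->4
Step 2: d_i = R_x(i) - R_y(i); compute d_i^2.
  (3-7)^2=16, (12-10)^2=4, (9-3)^2=36, (10-1)^2=81, (1-2)^2=1, (5-9)^2=16, (8-11)^2=9, (6-8)^2=4, (2-5)^2=9, (11-12)^2=1, (4-6)^2=4, (7-4)^2=9
sum(d^2) = 190.
Step 3: rho = 1 - 6*190 / (12*(12^2 - 1)) = 1 - 1140/1716 = 0.335664.
Step 4: Under H0, t = rho * sqrt((n-2)/(1-rho^2)) = 1.1268 ~ t(10).
Step 5: Two-sided p-value from the t-distribution with 10 df = 0.286123.
Step 6: alpha = 0.05. fail to reject H0.

rho = 0.3357, p = 0.286123, fail to reject H0 at alpha = 0.05.


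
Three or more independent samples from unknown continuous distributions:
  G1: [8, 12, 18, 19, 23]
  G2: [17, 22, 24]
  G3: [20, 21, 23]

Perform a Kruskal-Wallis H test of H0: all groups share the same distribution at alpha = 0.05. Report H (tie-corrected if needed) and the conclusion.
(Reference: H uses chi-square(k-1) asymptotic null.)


Step 1: Combine all N = 11 observations and assign midranks.
sorted (value, group, rank): (8,G1,1), (12,G1,2), (17,G2,3), (18,G1,4), (19,G1,5), (20,G3,6), (21,G3,7), (22,G2,8), (23,G1,9.5), (23,G3,9.5), (24,G2,11)
Step 2: Sum ranks within each group.
R_1 = 21.5 (n_1 = 5)
R_2 = 22 (n_2 = 3)
R_3 = 22.5 (n_3 = 3)
Step 3: H = 12/(N(N+1)) * sum(R_i^2/n_i) - 3(N+1)
     = 12/(11*12) * (21.5^2/5 + 22^2/3 + 22.5^2/3) - 3*12
     = 0.090909 * 422.533 - 36
     = 2.412121.
Step 4: Ties present; correction factor C = 1 - 6/(11^3 - 11) = 0.995455. Corrected H = 2.412121 / 0.995455 = 2.423135.
Step 5: Under H0, H ~ chi^2(2); p-value = 0.297730.
Step 6: alpha = 0.05. fail to reject H0.

H = 2.4231, df = 2, p = 0.297730, fail to reject H0.


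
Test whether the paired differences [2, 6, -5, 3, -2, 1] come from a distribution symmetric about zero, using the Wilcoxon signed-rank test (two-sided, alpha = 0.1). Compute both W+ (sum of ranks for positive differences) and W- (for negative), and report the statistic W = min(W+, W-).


Step 1: Drop any zero differences (none here) and take |d_i|.
|d| = [2, 6, 5, 3, 2, 1]
Step 2: Midrank |d_i| (ties get averaged ranks).
ranks: |2|->2.5, |6|->6, |5|->5, |3|->4, |2|->2.5, |1|->1
Step 3: Attach original signs; sum ranks with positive sign and with negative sign.
W+ = 2.5 + 6 + 4 + 1 = 13.5
W- = 5 + 2.5 = 7.5
(Check: W+ + W- = 21 should equal n(n+1)/2 = 21.)
Step 4: Test statistic W = min(W+, W-) = 7.5.
Step 5: Ties in |d|, so use the tie-corrected normal approximation.
        E[W] = n(n+1)/4 = 6*7/4 = 10.5.
        Tie groups: |d|=2 (t=2); sum(t^3 - t) = 6.
        Var[W] = n(n+1)(2n+1)/24 - sum(t^3-t)/48 = 546/24 - 6/48 = 22.625.
        z = (W - E[W]) / sqrt(Var[W]) = (7.5 - 10.5) / 4.7566 = -0.6307.
        Two-sided p = 2*Phi(z) = 0.528233.
Step 6: alpha = 0.1. fail to reject H0.

W+ = 13.5, W- = 7.5, W = min = 7.5, p = 0.528233, fail to reject H0.


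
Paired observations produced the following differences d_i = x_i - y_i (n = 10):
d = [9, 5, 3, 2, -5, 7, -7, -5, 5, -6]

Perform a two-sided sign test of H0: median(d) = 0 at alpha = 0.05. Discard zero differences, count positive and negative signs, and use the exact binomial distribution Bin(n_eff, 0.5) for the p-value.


Step 1: Discard zero differences. Original n = 10; n_eff = number of nonzero differences = 10.
Nonzero differences (with sign): +9, +5, +3, +2, -5, +7, -7, -5, +5, -6
Step 2: Count signs: positive = 6, negative = 4.
Step 3: Under H0: P(positive) = 0.5, so the number of positives S ~ Bin(10, 0.5).
Step 4: Two-sided exact p-value = sum of Bin(10,0.5) probabilities at or below the observed probability = 0.753906.
Step 5: alpha = 0.05. fail to reject H0.

n_eff = 10, pos = 6, neg = 4, p = 0.753906, fail to reject H0.


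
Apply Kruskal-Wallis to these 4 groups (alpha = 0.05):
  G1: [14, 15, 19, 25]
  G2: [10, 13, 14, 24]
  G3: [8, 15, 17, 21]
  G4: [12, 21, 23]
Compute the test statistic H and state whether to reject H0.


Step 1: Combine all N = 15 observations and assign midranks.
sorted (value, group, rank): (8,G3,1), (10,G2,2), (12,G4,3), (13,G2,4), (14,G1,5.5), (14,G2,5.5), (15,G1,7.5), (15,G3,7.5), (17,G3,9), (19,G1,10), (21,G3,11.5), (21,G4,11.5), (23,G4,13), (24,G2,14), (25,G1,15)
Step 2: Sum ranks within each group.
R_1 = 38 (n_1 = 4)
R_2 = 25.5 (n_2 = 4)
R_3 = 29 (n_3 = 4)
R_4 = 27.5 (n_4 = 3)
Step 3: H = 12/(N(N+1)) * sum(R_i^2/n_i) - 3(N+1)
     = 12/(15*16) * (38^2/4 + 25.5^2/4 + 29^2/4 + 27.5^2/3) - 3*16
     = 0.050000 * 985.896 - 48
     = 1.294792.
Step 4: Ties present; correction factor C = 1 - 18/(15^3 - 15) = 0.994643. Corrected H = 1.294792 / 0.994643 = 1.301765.
Step 5: Under H0, H ~ chi^2(3); p-value = 0.728714.
Step 6: alpha = 0.05. fail to reject H0.

H = 1.3018, df = 3, p = 0.728714, fail to reject H0.


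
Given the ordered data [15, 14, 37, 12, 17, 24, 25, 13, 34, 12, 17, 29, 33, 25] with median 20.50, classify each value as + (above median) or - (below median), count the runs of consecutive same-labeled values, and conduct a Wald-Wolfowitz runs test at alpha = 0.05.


Step 1: Compute median = 20.50; label A = above, B = below.
Labels in order: BBABBAABABBAAA  (n_A = 7, n_B = 7)
Step 2: Count runs R = 8.
Step 3: Under H0 (random ordering), E[R] = 2*n_A*n_B/(n_A+n_B) + 1 = 2*7*7/14 + 1 = 8.0000.
        Var[R] = 2*n_A*n_B*(2*n_A*n_B - n_A - n_B) / ((n_A+n_B)^2 * (n_A+n_B-1)) = 8232/2548 = 3.2308.
        SD[R] = 1.7974.
Step 4: R = E[R], so z = 0 with no continuity correction.
Step 5: Two-sided p-value via normal approximation = 2*(1 - Phi(|z|)) = 1.000000.
Step 6: alpha = 0.05. fail to reject H0.

R = 8, z = 0.0000, p = 1.000000, fail to reject H0.


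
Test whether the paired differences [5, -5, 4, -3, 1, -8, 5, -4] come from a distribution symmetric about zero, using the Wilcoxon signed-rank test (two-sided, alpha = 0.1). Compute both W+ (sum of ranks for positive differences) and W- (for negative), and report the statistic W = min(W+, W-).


Step 1: Drop any zero differences (none here) and take |d_i|.
|d| = [5, 5, 4, 3, 1, 8, 5, 4]
Step 2: Midrank |d_i| (ties get averaged ranks).
ranks: |5|->6, |5|->6, |4|->3.5, |3|->2, |1|->1, |8|->8, |5|->6, |4|->3.5
Step 3: Attach original signs; sum ranks with positive sign and with negative sign.
W+ = 6 + 3.5 + 1 + 6 = 16.5
W- = 6 + 2 + 8 + 3.5 = 19.5
(Check: W+ + W- = 36 should equal n(n+1)/2 = 36.)
Step 4: Test statistic W = min(W+, W-) = 16.5.
Step 5: Ties in |d|, so use the tie-corrected normal approximation.
        E[W] = n(n+1)/4 = 8*9/4 = 18.
        Tie groups: |d|=4 (t=2), |d|=5 (t=3); sum(t^3 - t) = 30.
        Var[W] = n(n+1)(2n+1)/24 - sum(t^3-t)/48 = 1224/24 - 30/48 = 50.375.
        z = (W - E[W]) / sqrt(Var[W]) = (16.5 - 18) / 7.0975 = -0.2113.
        Two-sided p = 2*Phi(z) = 0.832621.
Step 6: alpha = 0.1. fail to reject H0.

W+ = 16.5, W- = 19.5, W = min = 16.5, p = 0.832621, fail to reject H0.


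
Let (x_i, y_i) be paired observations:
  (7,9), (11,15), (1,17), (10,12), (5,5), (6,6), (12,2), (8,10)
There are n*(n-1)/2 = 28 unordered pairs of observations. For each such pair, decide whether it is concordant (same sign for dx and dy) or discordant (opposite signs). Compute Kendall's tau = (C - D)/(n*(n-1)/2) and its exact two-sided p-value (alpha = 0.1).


Step 1: Enumerate the 28 unordered pairs (i,j) with i<j and classify each by sign(x_j-x_i) * sign(y_j-y_i).
  (1,2):dx=+4,dy=+6->C; (1,3):dx=-6,dy=+8->D; (1,4):dx=+3,dy=+3->C; (1,5):dx=-2,dy=-4->C
  (1,6):dx=-1,dy=-3->C; (1,7):dx=+5,dy=-7->D; (1,8):dx=+1,dy=+1->C; (2,3):dx=-10,dy=+2->D
  (2,4):dx=-1,dy=-3->C; (2,5):dx=-6,dy=-10->C; (2,6):dx=-5,dy=-9->C; (2,7):dx=+1,dy=-13->D
  (2,8):dx=-3,dy=-5->C; (3,4):dx=+9,dy=-5->D; (3,5):dx=+4,dy=-12->D; (3,6):dx=+5,dy=-11->D
  (3,7):dx=+11,dy=-15->D; (3,8):dx=+7,dy=-7->D; (4,5):dx=-5,dy=-7->C; (4,6):dx=-4,dy=-6->C
  (4,7):dx=+2,dy=-10->D; (4,8):dx=-2,dy=-2->C; (5,6):dx=+1,dy=+1->C; (5,7):dx=+7,dy=-3->D
  (5,8):dx=+3,dy=+5->C; (6,7):dx=+6,dy=-4->D; (6,8):dx=+2,dy=+4->C; (7,8):dx=-4,dy=+8->D
Step 2: C = 15, D = 13, total pairs = 28.
Step 3: tau = (C - D)/(n(n-1)/2) = (15 - 13)/28 = 0.071429.
Step 4: Exact two-sided p-value (enumerate n! = 40320 permutations of y under H0): p = 0.904861.
Step 5: alpha = 0.1. fail to reject H0.

tau_b = 0.0714 (C=15, D=13), p = 0.904861, fail to reject H0.


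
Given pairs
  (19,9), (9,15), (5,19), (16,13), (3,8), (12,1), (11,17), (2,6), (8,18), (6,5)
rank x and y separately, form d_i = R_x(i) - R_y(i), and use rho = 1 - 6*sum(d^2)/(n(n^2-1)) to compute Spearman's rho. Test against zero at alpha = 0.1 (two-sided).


Step 1: Rank x and y separately (midranks; no ties here).
rank(x): 19->10, 9->6, 5->3, 16->9, 3->2, 12->8, 11->7, 2->1, 8->5, 6->4
rank(y): 9->5, 15->7, 19->10, 13->6, 8->4, 1->1, 17->8, 6->3, 18->9, 5->2
Step 2: d_i = R_x(i) - R_y(i); compute d_i^2.
  (10-5)^2=25, (6-7)^2=1, (3-10)^2=49, (9-6)^2=9, (2-4)^2=4, (8-1)^2=49, (7-8)^2=1, (1-3)^2=4, (5-9)^2=16, (4-2)^2=4
sum(d^2) = 162.
Step 3: rho = 1 - 6*162 / (10*(10^2 - 1)) = 1 - 972/990 = 0.018182.
Step 4: Under H0, t = rho * sqrt((n-2)/(1-rho^2)) = 0.0514 ~ t(8).
Step 5: Two-sided p-value from the t-distribution with 8 df = 0.960240.
Step 6: alpha = 0.1. fail to reject H0.

rho = 0.0182, p = 0.960240, fail to reject H0 at alpha = 0.1.


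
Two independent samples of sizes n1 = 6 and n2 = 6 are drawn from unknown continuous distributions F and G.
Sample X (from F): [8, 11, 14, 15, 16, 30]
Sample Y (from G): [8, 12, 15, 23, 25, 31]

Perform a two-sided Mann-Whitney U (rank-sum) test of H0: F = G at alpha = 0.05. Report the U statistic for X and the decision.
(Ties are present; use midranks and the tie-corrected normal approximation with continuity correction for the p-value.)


Step 1: Combine and sort all 12 observations; assign midranks.
sorted (value, group): (8,X), (8,Y), (11,X), (12,Y), (14,X), (15,X), (15,Y), (16,X), (23,Y), (25,Y), (30,X), (31,Y)
ranks: 8->1.5, 8->1.5, 11->3, 12->4, 14->5, 15->6.5, 15->6.5, 16->8, 23->9, 25->10, 30->11, 31->12
Step 2: Rank sum for X: R1 = 1.5 + 3 + 5 + 6.5 + 8 + 11 = 35.
Step 3: U_X = R1 - n1(n1+1)/2 = 35 - 6*7/2 = 35 - 21 = 14.
       U_Y = n1*n2 - U_X = 36 - 14 = 22.
Step 4: Ties are present, so use the tie-corrected normal approximation (with continuity correction) for the p-value.
Step 5: p-value = 0.573831; compare to alpha = 0.05. fail to reject H0.

U_X = 14, p = 0.573831, fail to reject H0 at alpha = 0.05.


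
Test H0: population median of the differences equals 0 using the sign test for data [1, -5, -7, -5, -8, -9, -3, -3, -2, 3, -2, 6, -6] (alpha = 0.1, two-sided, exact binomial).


Step 1: Discard zero differences. Original n = 13; n_eff = number of nonzero differences = 13.
Nonzero differences (with sign): +1, -5, -7, -5, -8, -9, -3, -3, -2, +3, -2, +6, -6
Step 2: Count signs: positive = 3, negative = 10.
Step 3: Under H0: P(positive) = 0.5, so the number of positives S ~ Bin(13, 0.5).
Step 4: Two-sided exact p-value = sum of Bin(13,0.5) probabilities at or below the observed probability = 0.092285.
Step 5: alpha = 0.1. reject H0.

n_eff = 13, pos = 3, neg = 10, p = 0.092285, reject H0.


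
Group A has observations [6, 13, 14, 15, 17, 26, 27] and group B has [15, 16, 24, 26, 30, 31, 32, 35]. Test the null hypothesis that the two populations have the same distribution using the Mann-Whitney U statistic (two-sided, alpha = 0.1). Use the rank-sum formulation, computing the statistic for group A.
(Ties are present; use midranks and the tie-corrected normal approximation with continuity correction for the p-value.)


Step 1: Combine and sort all 15 observations; assign midranks.
sorted (value, group): (6,X), (13,X), (14,X), (15,X), (15,Y), (16,Y), (17,X), (24,Y), (26,X), (26,Y), (27,X), (30,Y), (31,Y), (32,Y), (35,Y)
ranks: 6->1, 13->2, 14->3, 15->4.5, 15->4.5, 16->6, 17->7, 24->8, 26->9.5, 26->9.5, 27->11, 30->12, 31->13, 32->14, 35->15
Step 2: Rank sum for X: R1 = 1 + 2 + 3 + 4.5 + 7 + 9.5 + 11 = 38.
Step 3: U_X = R1 - n1(n1+1)/2 = 38 - 7*8/2 = 38 - 28 = 10.
       U_Y = n1*n2 - U_X = 56 - 10 = 46.
Step 4: Ties are present, so use the tie-corrected normal approximation (with continuity correction) for the p-value.
Step 5: p-value = 0.042473; compare to alpha = 0.1. reject H0.

U_X = 10, p = 0.042473, reject H0 at alpha = 0.1.


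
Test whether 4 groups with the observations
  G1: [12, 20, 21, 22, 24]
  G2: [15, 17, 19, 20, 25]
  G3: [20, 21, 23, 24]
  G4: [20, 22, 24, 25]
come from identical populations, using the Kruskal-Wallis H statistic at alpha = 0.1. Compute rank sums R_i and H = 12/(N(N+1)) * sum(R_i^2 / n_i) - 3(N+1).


Step 1: Combine all N = 18 observations and assign midranks.
sorted (value, group, rank): (12,G1,1), (15,G2,2), (17,G2,3), (19,G2,4), (20,G1,6.5), (20,G2,6.5), (20,G3,6.5), (20,G4,6.5), (21,G1,9.5), (21,G3,9.5), (22,G1,11.5), (22,G4,11.5), (23,G3,13), (24,G1,15), (24,G3,15), (24,G4,15), (25,G2,17.5), (25,G4,17.5)
Step 2: Sum ranks within each group.
R_1 = 43.5 (n_1 = 5)
R_2 = 33 (n_2 = 5)
R_3 = 44 (n_3 = 4)
R_4 = 50.5 (n_4 = 4)
Step 3: H = 12/(N(N+1)) * sum(R_i^2/n_i) - 3(N+1)
     = 12/(18*19) * (43.5^2/5 + 33^2/5 + 44^2/4 + 50.5^2/4) - 3*19
     = 0.035088 * 1717.81 - 57
     = 3.274123.
Step 4: Ties present; correction factor C = 1 - 102/(18^3 - 18) = 0.982456. Corrected H = 3.274123 / 0.982456 = 3.332589.
Step 5: Under H0, H ~ chi^2(3); p-value = 0.343133.
Step 6: alpha = 0.1. fail to reject H0.

H = 3.3326, df = 3, p = 0.343133, fail to reject H0.


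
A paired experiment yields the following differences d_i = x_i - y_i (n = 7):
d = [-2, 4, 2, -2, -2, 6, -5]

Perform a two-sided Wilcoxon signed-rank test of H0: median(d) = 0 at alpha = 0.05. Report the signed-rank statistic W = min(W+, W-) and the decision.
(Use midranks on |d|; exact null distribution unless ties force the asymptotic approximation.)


Step 1: Drop any zero differences (none here) and take |d_i|.
|d| = [2, 4, 2, 2, 2, 6, 5]
Step 2: Midrank |d_i| (ties get averaged ranks).
ranks: |2|->2.5, |4|->5, |2|->2.5, |2|->2.5, |2|->2.5, |6|->7, |5|->6
Step 3: Attach original signs; sum ranks with positive sign and with negative sign.
W+ = 5 + 2.5 + 7 = 14.5
W- = 2.5 + 2.5 + 2.5 + 6 = 13.5
(Check: W+ + W- = 28 should equal n(n+1)/2 = 28.)
Step 4: Test statistic W = min(W+, W-) = 13.5.
Step 5: Ties in |d|, so use the tie-corrected normal approximation.
        E[W] = n(n+1)/4 = 7*8/4 = 14.
        Tie groups: |d|=2 (t=4); sum(t^3 - t) = 60.
        Var[W] = n(n+1)(2n+1)/24 - sum(t^3-t)/48 = 840/24 - 60/48 = 33.75.
        z = (W - E[W]) / sqrt(Var[W]) = (13.5 - 14) / 5.8095 = -0.0861.
        Two-sided p = 2*Phi(z) = 0.931414.
Step 6: alpha = 0.05. fail to reject H0.

W+ = 14.5, W- = 13.5, W = min = 13.5, p = 0.931414, fail to reject H0.


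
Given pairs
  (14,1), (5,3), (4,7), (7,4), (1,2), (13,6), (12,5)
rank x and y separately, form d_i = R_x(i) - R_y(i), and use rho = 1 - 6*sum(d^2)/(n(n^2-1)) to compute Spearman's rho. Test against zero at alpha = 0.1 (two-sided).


Step 1: Rank x and y separately (midranks; no ties here).
rank(x): 14->7, 5->3, 4->2, 7->4, 1->1, 13->6, 12->5
rank(y): 1->1, 3->3, 7->7, 4->4, 2->2, 6->6, 5->5
Step 2: d_i = R_x(i) - R_y(i); compute d_i^2.
  (7-1)^2=36, (3-3)^2=0, (2-7)^2=25, (4-4)^2=0, (1-2)^2=1, (6-6)^2=0, (5-5)^2=0
sum(d^2) = 62.
Step 3: rho = 1 - 6*62 / (7*(7^2 - 1)) = 1 - 372/336 = -0.107143.
Step 4: Under H0, t = rho * sqrt((n-2)/(1-rho^2)) = -0.2410 ~ t(5).
Step 5: Two-sided p-value from the t-distribution with 5 df = 0.819151.
Step 6: alpha = 0.1. fail to reject H0.

rho = -0.1071, p = 0.819151, fail to reject H0 at alpha = 0.1.


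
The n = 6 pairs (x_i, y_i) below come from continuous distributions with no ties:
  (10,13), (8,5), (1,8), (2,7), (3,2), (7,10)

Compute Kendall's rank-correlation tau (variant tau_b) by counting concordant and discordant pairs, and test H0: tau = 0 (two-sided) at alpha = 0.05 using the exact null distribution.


Step 1: Enumerate the 15 unordered pairs (i,j) with i<j and classify each by sign(x_j-x_i) * sign(y_j-y_i).
  (1,2):dx=-2,dy=-8->C; (1,3):dx=-9,dy=-5->C; (1,4):dx=-8,dy=-6->C; (1,5):dx=-7,dy=-11->C
  (1,6):dx=-3,dy=-3->C; (2,3):dx=-7,dy=+3->D; (2,4):dx=-6,dy=+2->D; (2,5):dx=-5,dy=-3->C
  (2,6):dx=-1,dy=+5->D; (3,4):dx=+1,dy=-1->D; (3,5):dx=+2,dy=-6->D; (3,6):dx=+6,dy=+2->C
  (4,5):dx=+1,dy=-5->D; (4,6):dx=+5,dy=+3->C; (5,6):dx=+4,dy=+8->C
Step 2: C = 9, D = 6, total pairs = 15.
Step 3: tau = (C - D)/(n(n-1)/2) = (9 - 6)/15 = 0.200000.
Step 4: Exact two-sided p-value (enumerate n! = 720 permutations of y under H0): p = 0.719444.
Step 5: alpha = 0.05. fail to reject H0.

tau_b = 0.2000 (C=9, D=6), p = 0.719444, fail to reject H0.
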